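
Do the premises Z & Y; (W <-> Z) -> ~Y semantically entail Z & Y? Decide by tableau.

Initial set: {(Z & Y); ((W <-> Z) -> ~Y); ~(Z & Y)}.
(Z & Y): α-rule — add Z, Y.
((W <-> Z) -> ~Y): β-rule — branch into ~(W <-> Z)  //  ~Y.
  branch 1 (add ~(W <-> Z)):
    ~(Z & Y): β-rule — branch into ~Z  //  ~Y.
      branch 1.1 (add ~Z):
        × closes — contains both Z and ~Z.
      branch 1.2 (add ~Y):
        × closes — contains both Y and ~Y.
  branch 2 (add ~Y):
    × closes — contains both Y and ~Y.
All 3 branches close.
Every branch closed, so the premises entail the conclusion.

Yes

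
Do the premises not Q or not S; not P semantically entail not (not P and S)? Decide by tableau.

No

Initial set: {(not Q or not S); not P; not not (not P and S)}.
not not (not P and S): α-rule — add not P, S.
(not Q or not S): β-rule — branch into not Q  //  not S.
  branch 1 (add not Q):
    ○ open, literals {P=false, Q=false, S=true}.
  branch 2 (add not S):
    × closes — contains both S and not S.
1 branch closed, 1 open.
An open branch gives a countermodel: P=false, Q=false, S=true (unmentioned atoms arbitrary); the premises hold there but the conclusion fails.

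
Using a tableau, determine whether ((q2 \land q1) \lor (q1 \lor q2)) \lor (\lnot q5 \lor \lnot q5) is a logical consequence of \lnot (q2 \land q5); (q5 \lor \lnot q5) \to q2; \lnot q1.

Yes

Initial set: {\lnot (q2 \land q5); ((q5 \lor \lnot q5) \to q2); \lnot q1; \lnot (((q2 \land q1) \lor (q1 \lor q2)) \lor (\lnot q5 \lor \lnot q5))}.
\lnot (((q2 \land q1) \lor (q1 \lor q2)) \lor (\lnot q5 \lor \lnot q5)): α-rule — add \lnot ((q2 \land q1) \lor (q1 \lor q2)), \lnot (\lnot q5 \lor \lnot q5).
\lnot ((q2 \land q1) \lor (q1 \lor q2)): α-rule — add \lnot (q2 \land q1), \lnot (q1 \lor q2).
\lnot (\lnot q5 \lor \lnot q5): α-rule — add \lnot \lnot q5, \lnot \lnot q5.
\lnot (q1 \lor q2): α-rule — add \lnot q1, \lnot q2.
\lnot (q2 \land q5): β-rule — branch into \lnot q2  //  \lnot q5.
  branch 1 (add \lnot q2):
    ((q5 \lor \lnot q5) \to q2): β-rule — branch into \lnot (q5 \lor \lnot q5)  //  q2.
      branch 1.1 (add \lnot (q5 \lor \lnot q5)):
        \lnot (q5 \lor \lnot q5): α-rule — add \lnot q5, \lnot \lnot q5.
        × closes — contains both q5 and \lnot q5.
      branch 1.2 (add q2):
        × closes — contains both q2 and \lnot q2.
  branch 2 (add \lnot q5):
    × closes — contains both q5 and \lnot q5.
All 3 branches close.
Every branch closed, so the premises entail the conclusion.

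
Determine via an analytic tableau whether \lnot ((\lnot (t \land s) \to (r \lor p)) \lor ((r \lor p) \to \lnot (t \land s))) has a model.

Unsatisfiable

Initial set: {T \lnot ((\lnot (t \land s) \to (r \lor p)) \lor ((r \lor p) \to \lnot (t \land s)))}.
T \lnot ((\lnot (t \land s) \to (r \lor p)) \lor ((r \lor p) \to \lnot (t \land s))): α-rule — add F (\lnot (t \land s) \to (r \lor p)), F ((r \lor p) \to \lnot (t \land s)).
F (\lnot (t \land s) \to (r \lor p)): α-rule — add T \lnot (t \land s), F (r \lor p).
F ((r \lor p) \to \lnot (t \land s)): α-rule — add T (r \lor p), F \lnot (t \land s).
F (r \lor p): α-rule — add F r, F p.
F \lnot (t \land s): α-rule — add T t, T s.
T \lnot (t \land s): β-rule — branch into F t  //  F s.
  branch 1 (add F t):
    × closes — contains both t and \lnot t.
  branch 2 (add F s):
    × closes — contains both s and \lnot s.
All 2 branches close.
Every branch closed; the formula is unsatisfiable.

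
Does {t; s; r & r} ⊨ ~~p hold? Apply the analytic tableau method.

Initial set: {t; s; (r & r); ~~~p}.
(r & r): α-rule — add r, r.
~~~p: drop double negation, giving ~p.
○ open, literals {p=false, r=true, s=true, t=true}.
0 branches closed, 1 open.
An open branch gives a countermodel: p=false, r=true, s=true, t=true (unmentioned atoms arbitrary); the premises hold there but the conclusion fails.

No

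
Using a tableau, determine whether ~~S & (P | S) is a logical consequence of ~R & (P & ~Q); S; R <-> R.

Yes

Initial set: {(~R & (P & ~Q)); S; (R <-> R); ~(~~S & (P | S))}.
(~R & (P & ~Q)): α-rule — add ~R, (P & ~Q).
(P & ~Q): α-rule — add P, ~Q.
(R <-> R): β-rule — branch into R, R  //  ~R, ~R.
  branch 1 (add R, R):
    × closes — contains both R and ~R.
  branch 2 (add ~R, ~R):
    ~(~~S & (P | S)): β-rule — branch into ~~~S  //  ~(P | S).
      branch 2.1 (add ~~~S):
        ~~~S: drop double negation, giving ~S.
        × closes — contains both S and ~S.
      branch 2.2 (add ~(P | S)):
        ~(P | S): α-rule — add ~P, ~S.
        × closes — contains both P and ~P.
All 3 branches close.
Every branch closed, so the premises entail the conclusion.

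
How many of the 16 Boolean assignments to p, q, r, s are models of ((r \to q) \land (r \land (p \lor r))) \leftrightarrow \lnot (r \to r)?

Initial set: {(((r \to q) \land (r \land (p \lor r))) \leftrightarrow \lnot (r \to r))}.
(((r \to q) \land (r \land (p \lor r))) \leftrightarrow \lnot (r \to r)): β-rule — branch into ((r \to q) \land (r \land (p \lor r))), \lnot (r \to r)  //  \lnot ((r \to q) \land (r \land (p \lor r))), \lnot \lnot (r \to r).
  branch 1 (add ((r \to q) \land (r \land (p \lor r))), \lnot (r \to r)):
    ((r \to q) \land (r \land (p \lor r))): α-rule — add (r \to q), (r \land (p \lor r)).
    \lnot (r \to r): α-rule — add r, \lnot r.
    × closes — contains both r and \lnot r.
  branch 2 (add \lnot ((r \to q) \land (r \land (p \lor r))), \lnot \lnot (r \to r)):
    \lnot ((r \to q) \land (r \land (p \lor r))): β-rule — branch into \lnot (r \to q)  //  \lnot (r \land (p \lor r)).
      branch 2.1 (add \lnot (r \to q)):
        \lnot (r \to q): α-rule — add r, \lnot q.
        \lnot \lnot (r \to r): β-rule — branch into \lnot r  //  r.
          branch 2.1.1 (add \lnot r):
            × closes — contains both r and \lnot r.
          branch 2.1.2 (add r):
            ○ open, literals {q=F, r=T}.
      branch 2.2 (add \lnot (r \land (p \lor r))):
        \lnot \lnot (r \to r): β-rule — branch into \lnot r  //  r.
          branch 2.2.1 (add \lnot r):
            \lnot (r \land (p \lor r)): β-rule — branch into \lnot r  //  \lnot (p \lor r).
              branch 2.2.1.1 (add \lnot r):
                ○ open, literals {r=F}.
              branch 2.2.1.2 (add \lnot (p \lor r)):
                \lnot (p \lor r): α-rule — add \lnot p, \lnot r.
                ○ open, literals {p=F, r=F}.
          branch 2.2.2 (add r):
            \lnot (r \land (p \lor r)): β-rule — branch into \lnot r  //  \lnot (p \lor r).
              branch 2.2.2.1 (add \lnot r):
                × closes — contains both r and \lnot r.
              branch 2.2.2.2 (add \lnot (p \lor r)):
                \lnot (p \lor r): α-rule — add \lnot p, \lnot r.
                × closes — contains both r and \lnot r.
4 branches closed, 3 open.
Each open branch fixes some atoms; the unmentioned ones are free. Counting distinct full assignments: branch {q=F, r=T} (p, s) contributes 4 new; branch {r=F} (p, q, s) contributes 8 new; branch {p=F, r=F} (q, s) contributes 0 new. Total: 12.

12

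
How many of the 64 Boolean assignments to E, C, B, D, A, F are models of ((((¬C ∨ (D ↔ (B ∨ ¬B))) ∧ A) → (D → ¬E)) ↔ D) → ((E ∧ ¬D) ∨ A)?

Initial set: {(((((¬C ∨ (D ↔ (B ∨ ¬B))) ∧ A) → (D → ¬E)) ↔ D) → ((E ∧ ¬D) ∨ A))}.
(((((¬C ∨ (D ↔ (B ∨ ¬B))) ∧ A) → (D → ¬E)) ↔ D) → ((E ∧ ¬D) ∨ A)): β-rule — branch into ¬((((¬C ∨ (D ↔ (B ∨ ¬B))) ∧ A) → (D → ¬E)) ↔ D)  //  ((E ∧ ¬D) ∨ A).
  branch 1 (add ¬((((¬C ∨ (D ↔ (B ∨ ¬B))) ∧ A) → (D → ¬E)) ↔ D)):
    ¬((((¬C ∨ (D ↔ (B ∨ ¬B))) ∧ A) → (D → ¬E)) ↔ D): β-rule — branch into (((¬C ∨ (D ↔ (B ∨ ¬B))) ∧ A) → (D → ¬E)), ¬D  //  ¬(((¬C ∨ (D ↔ (B ∨ ¬B))) ∧ A) → (D → ¬E)), D.
      branch 1.1 (add (((¬C ∨ (D ↔ (B ∨ ¬B))) ∧ A) → (D → ¬E)), ¬D):
        (((¬C ∨ (D ↔ (B ∨ ¬B))) ∧ A) → (D → ¬E)): β-rule — branch into ¬((¬C ∨ (D ↔ (B ∨ ¬B))) ∧ A)  //  (D → ¬E).
          branch 1.1.1 (add ¬((¬C ∨ (D ↔ (B ∨ ¬B))) ∧ A)):
            ¬((¬C ∨ (D ↔ (B ∨ ¬B))) ∧ A): β-rule — branch into ¬(¬C ∨ (D ↔ (B ∨ ¬B)))  //  ¬A.
              branch 1.1.1.1 (add ¬(¬C ∨ (D ↔ (B ∨ ¬B)))):
                ¬(¬C ∨ (D ↔ (B ∨ ¬B))): α-rule — add ¬¬C, ¬(D ↔ (B ∨ ¬B)).
                ¬(D ↔ (B ∨ ¬B)): β-rule — branch into D, ¬(B ∨ ¬B)  //  ¬D, (B ∨ ¬B).
                  branch 1.1.1.1.1 (add D, ¬(B ∨ ¬B)):
                    × closes — contains both D and ¬D.
                  branch 1.1.1.1.2 (add ¬D, (B ∨ ¬B)):
                    (B ∨ ¬B): β-rule — branch into B  //  ¬B.
                      branch 1.1.1.1.2.1 (add B):
                        ○ open, literals {B=1, C=1, D=0}.
                      branch 1.1.1.1.2.2 (add ¬B):
                        ○ open, literals {B=0, C=1, D=0}.
              branch 1.1.1.2 (add ¬A):
                ○ open, literals {A=0, D=0}.
          branch 1.1.2 (add (D → ¬E)):
            (D → ¬E): β-rule — branch into ¬D  //  ¬E.
              branch 1.1.2.1 (add ¬D):
                ○ open, literals {D=0}.
              branch 1.1.2.2 (add ¬E):
                ○ open, literals {D=0, E=0}.
      branch 1.2 (add ¬(((¬C ∨ (D ↔ (B ∨ ¬B))) ∧ A) → (D → ¬E)), D):
        ¬(((¬C ∨ (D ↔ (B ∨ ¬B))) ∧ A) → (D → ¬E)): α-rule — add ((¬C ∨ (D ↔ (B ∨ ¬B))) ∧ A), ¬(D → ¬E).
        ((¬C ∨ (D ↔ (B ∨ ¬B))) ∧ A): α-rule — add (¬C ∨ (D ↔ (B ∨ ¬B))), A.
        ¬(D → ¬E): α-rule — add D, ¬¬E.
        (¬C ∨ (D ↔ (B ∨ ¬B))): β-rule — branch into ¬C  //  (D ↔ (B ∨ ¬B)).
          branch 1.2.1 (add ¬C):
            ○ open, literals {A=1, C=0, D=1, E=1}.
          branch 1.2.2 (add (D ↔ (B ∨ ¬B))):
            (D ↔ (B ∨ ¬B)): β-rule — branch into D, (B ∨ ¬B)  //  ¬D, ¬(B ∨ ¬B).
              branch 1.2.2.1 (add D, (B ∨ ¬B)):
                (B ∨ ¬B): β-rule — branch into B  //  ¬B.
                  branch 1.2.2.1.1 (add B):
                    ○ open, literals {A=1, B=1, D=1, E=1}.
                  branch 1.2.2.1.2 (add ¬B):
                    ○ open, literals {A=1, B=0, D=1, E=1}.
              branch 1.2.2.2 (add ¬D, ¬(B ∨ ¬B)):
                × closes — contains both D and ¬D.
  branch 2 (add ((E ∧ ¬D) ∨ A)):
    ((E ∧ ¬D) ∨ A): β-rule — branch into (E ∧ ¬D)  //  A.
      branch 2.1 (add (E ∧ ¬D)):
        (E ∧ ¬D): α-rule — add E, ¬D.
        ○ open, literals {D=0, E=1}.
      branch 2.2 (add A):
        ○ open, literals {A=1}.
2 branches closed, 10 open.
Each open branch fixes some atoms; the unmentioned ones are free. Counting distinct full assignments: branch {B=1, C=1, D=0} (E, A, F) contributes 8 new; branch {B=0, C=1, D=0} (E, A, F) contributes 8 new; branch {A=0, D=0} (E, C, B, F) contributes 8 new; branch {D=0} (E, C, B, A, F) contributes 8 new; branch {D=0, E=0} (C, B, A, F) contributes 0 new; branch {A=1, C=0, D=1, E=1} (B, F) contributes 4 new; branch {A=1, B=1, D=1, E=1} (C, F) contributes 2 new; branch {A=1, B=0, D=1, E=1} (C, F) contributes 2 new; branch {D=0, E=1} (C, B, A, F) contributes 0 new; branch {A=1} (E, C, B, D, F) contributes 8 new. Total: 48.

48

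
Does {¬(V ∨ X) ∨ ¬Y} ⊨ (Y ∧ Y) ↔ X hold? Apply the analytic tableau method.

Initial set: {(¬(V ∨ X) ∨ ¬Y); ¬((Y ∧ Y) ↔ X)}.
(¬(V ∨ X) ∨ ¬Y): β-rule — branch into ¬(V ∨ X)  //  ¬Y.
  branch 1 (add ¬(V ∨ X)):
    ¬(V ∨ X): α-rule — add ¬V, ¬X.
    ¬((Y ∧ Y) ↔ X): β-rule — branch into (Y ∧ Y), ¬X  //  ¬(Y ∧ Y), X.
      branch 1.1 (add (Y ∧ Y), ¬X):
        (Y ∧ Y): α-rule — add Y, Y.
        ○ open, literals {V=F, X=F, Y=T}.
      branch 1.2 (add ¬(Y ∧ Y), X):
        × closes — contains both X and ¬X.
  branch 2 (add ¬Y):
    ¬((Y ∧ Y) ↔ X): β-rule — branch into (Y ∧ Y), ¬X  //  ¬(Y ∧ Y), X.
      branch 2.1 (add (Y ∧ Y), ¬X):
        (Y ∧ Y): α-rule — add Y, Y.
        × closes — contains both Y and ¬Y.
      branch 2.2 (add ¬(Y ∧ Y), X):
        ¬(Y ∧ Y): β-rule — branch into ¬Y  //  ¬Y.
          branch 2.2.1 (add ¬Y):
            ○ open, literals {X=T, Y=F}.
          branch 2.2.2 (add ¬Y):
            ○ open, literals {X=T, Y=F}.
2 branches closed, 3 open.
An open branch gives a countermodel: V=F, X=F, Y=T (unmentioned atoms arbitrary); the premises hold there but the conclusion fails.

No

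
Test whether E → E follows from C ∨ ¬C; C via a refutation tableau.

Yes

Initial set: {(C ∨ ¬C); C; ¬(E → E)}.
¬(E → E): α-rule — add E, ¬E.
× closes — contains both E and ¬E.
All 1 branch closes.
Every branch closed, so the premises entail the conclusion.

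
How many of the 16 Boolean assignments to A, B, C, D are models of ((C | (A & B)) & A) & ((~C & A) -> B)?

6

Initial set: {(((C | (A & B)) & A) & ((~C & A) -> B))}.
(((C | (A & B)) & A) & ((~C & A) -> B)): α-rule — add ((C | (A & B)) & A), ((~C & A) -> B).
((C | (A & B)) & A): α-rule — add (C | (A & B)), A.
((~C & A) -> B): β-rule — branch into ~(~C & A)  //  B.
  branch 1 (add ~(~C & A)):
    (C | (A & B)): β-rule — branch into C  //  (A & B).
      branch 1.1 (add C):
        ~(~C & A): β-rule — branch into ~~C  //  ~A.
          branch 1.1.1 (add ~~C):
            ○ open, literals {A=1, C=1}.
          branch 1.1.2 (add ~A):
            × closes — contains both A and ~A.
      branch 1.2 (add (A & B)):
        (A & B): α-rule — add A, B.
        ~(~C & A): β-rule — branch into ~~C  //  ~A.
          branch 1.2.1 (add ~~C):
            ○ open, literals {A=1, B=1, C=1}.
          branch 1.2.2 (add ~A):
            × closes — contains both A and ~A.
  branch 2 (add B):
    (C | (A & B)): β-rule — branch into C  //  (A & B).
      branch 2.1 (add C):
        ○ open, literals {A=1, B=1, C=1}.
      branch 2.2 (add (A & B)):
        (A & B): α-rule — add A, B.
        ○ open, literals {A=1, B=1}.
2 branches closed, 4 open.
Each open branch fixes some atoms; the unmentioned ones are free. Counting distinct full assignments: branch {A=1, C=1} (B, D) contributes 4 new; branch {A=1, B=1, C=1} (D) contributes 0 new; branch {A=1, B=1, C=1} (D) contributes 0 new; branch {A=1, B=1} (C, D) contributes 2 new. Total: 6.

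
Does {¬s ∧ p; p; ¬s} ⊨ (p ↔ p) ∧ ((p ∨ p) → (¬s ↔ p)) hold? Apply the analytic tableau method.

Initial set: {(¬s ∧ p); p; ¬s; ¬((p ↔ p) ∧ ((p ∨ p) → (¬s ↔ p)))}.
(¬s ∧ p): α-rule — add ¬s, p.
¬((p ↔ p) ∧ ((p ∨ p) → (¬s ↔ p))): β-rule — branch into ¬(p ↔ p)  //  ¬((p ∨ p) → (¬s ↔ p)).
  branch 1 (add ¬(p ↔ p)):
    ¬(p ↔ p): β-rule — branch into p, ¬p  //  ¬p, p.
      branch 1.1 (add p, ¬p):
        × closes — contains both p and ¬p.
      branch 1.2 (add ¬p, p):
        × closes — contains both p and ¬p.
  branch 2 (add ¬((p ∨ p) → (¬s ↔ p))):
    ¬((p ∨ p) → (¬s ↔ p)): α-rule — add (p ∨ p), ¬(¬s ↔ p).
    (p ∨ p): β-rule — branch into p  //  p.
      branch 2.1 (add p):
        ¬(¬s ↔ p): β-rule — branch into ¬s, ¬p  //  ¬¬s, p.
          branch 2.1.1 (add ¬s, ¬p):
            × closes — contains both p and ¬p.
          branch 2.1.2 (add ¬¬s, p):
            × closes — contains both s and ¬s.
      branch 2.2 (add p):
        ¬(¬s ↔ p): β-rule — branch into ¬s, ¬p  //  ¬¬s, p.
          branch 2.2.1 (add ¬s, ¬p):
            × closes — contains both p and ¬p.
          branch 2.2.2 (add ¬¬s, p):
            × closes — contains both s and ¬s.
All 6 branches close.
Every branch closed, so the premises entail the conclusion.

Yes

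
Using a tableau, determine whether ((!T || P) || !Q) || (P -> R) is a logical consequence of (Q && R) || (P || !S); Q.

Initial set: {((Q && R) || (P || !S)); Q; !(((!T || P) || !Q) || (P -> R))}.
!(((!T || P) || !Q) || (P -> R)): α-rule — add !((!T || P) || !Q), !(P -> R).
!((!T || P) || !Q): α-rule — add !(!T || P), !!Q.
!(P -> R): α-rule — add P, !R.
!(!T || P): α-rule — add !!T, !P.
× closes — contains both P and !P.
All 1 branch closes.
Every branch closed, so the premises entail the conclusion.

Yes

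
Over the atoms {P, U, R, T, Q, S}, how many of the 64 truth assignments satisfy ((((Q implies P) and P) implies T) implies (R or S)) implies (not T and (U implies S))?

34

Initial set: {(((((Q implies P) and P) implies T) implies (R or S)) implies (not T and (U implies S)))}.
(((((Q implies P) and P) implies T) implies (R or S)) implies (not T and (U implies S))): β-rule — branch into not ((((Q implies P) and P) implies T) implies (R or S))  //  (not T and (U implies S)).
  branch 1 (add not ((((Q implies P) and P) implies T) implies (R or S))):
    not ((((Q implies P) and P) implies T) implies (R or S)): α-rule — add (((Q implies P) and P) implies T), not (R or S).
    not (R or S): α-rule — add not R, not S.
    (((Q implies P) and P) implies T): β-rule — branch into not ((Q implies P) and P)  //  T.
      branch 1.1 (add not ((Q implies P) and P)):
        not ((Q implies P) and P): β-rule — branch into not (Q implies P)  //  not P.
          branch 1.1.1 (add not (Q implies P)):
            not (Q implies P): α-rule — add Q, not P.
            ○ open, literals {P=false, Q=true, R=false, S=false}.
          branch 1.1.2 (add not P):
            ○ open, literals {P=false, R=false, S=false}.
      branch 1.2 (add T):
        ○ open, literals {R=false, S=false, T=true}.
  branch 2 (add (not T and (U implies S))):
    (not T and (U implies S)): α-rule — add not T, (U implies S).
    (U implies S): β-rule — branch into not U  //  S.
      branch 2.1 (add not U):
        ○ open, literals {T=false, U=false}.
      branch 2.2 (add S):
        ○ open, literals {S=true, T=false}.
0 branches closed, 5 open.
Each open branch fixes some atoms; the unmentioned ones are free. Counting distinct full assignments: branch {P=false, Q=true, R=false, S=false} (U, T) contributes 4 new; branch {P=false, R=false, S=false} (U, T, Q) contributes 4 new; branch {R=false, S=false, T=true} (P, U, Q) contributes 4 new; branch {T=false, U=false} (P, R, Q, S) contributes 14 new; branch {S=true, T=false} (P, U, R, Q) contributes 8 new. Total: 34.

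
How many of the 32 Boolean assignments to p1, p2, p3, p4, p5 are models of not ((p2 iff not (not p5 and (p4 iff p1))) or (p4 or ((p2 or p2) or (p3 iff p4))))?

3

Initial set: {not ((p2 iff not (not p5 and (p4 iff p1))) or (p4 or ((p2 or p2) or (p3 iff p4))))}.
not ((p2 iff not (not p5 and (p4 iff p1))) or (p4 or ((p2 or p2) or (p3 iff p4)))): α-rule — add not (p2 iff not (not p5 and (p4 iff p1))), not (p4 or ((p2 or p2) or (p3 iff p4))).
not (p4 or ((p2 or p2) or (p3 iff p4))): α-rule — add not p4, not ((p2 or p2) or (p3 iff p4)).
not ((p2 or p2) or (p3 iff p4)): α-rule — add not (p2 or p2), not (p3 iff p4).
not (p2 or p2): α-rule — add not p2, not p2.
not (p2 iff not (not p5 and (p4 iff p1))): β-rule — branch into p2, not not (not p5 and (p4 iff p1))  //  not p2, not (not p5 and (p4 iff p1)).
  branch 1 (add p2, not not (not p5 and (p4 iff p1))):
    × closes — contains both p2 and not p2.
  branch 2 (add not p2, not (not p5 and (p4 iff p1))):
    not (p3 iff p4): β-rule — branch into p3, not p4  //  not p3, p4.
      branch 2.1 (add p3, not p4):
        not (not p5 and (p4 iff p1)): β-rule — branch into not not p5  //  not (p4 iff p1).
          branch 2.1.1 (add not not p5):
            ○ open, literals {p2=F, p3=T, p4=F, p5=T}.
          branch 2.1.2 (add not (p4 iff p1)):
            not (p4 iff p1): β-rule — branch into p4, not p1  //  not p4, p1.
              branch 2.1.2.1 (add p4, not p1):
                × closes — contains both p4 and not p4.
              branch 2.1.2.2 (add not p4, p1):
                ○ open, literals {p1=T, p2=F, p3=T, p4=F}.
      branch 2.2 (add not p3, p4):
        × closes — contains both p4 and not p4.
3 branches closed, 2 open.
Each open branch fixes some atoms; the unmentioned ones are free. Counting distinct full assignments: branch {p2=F, p3=T, p4=F, p5=T} (p1) contributes 2 new; branch {p1=T, p2=F, p3=T, p4=F} (p5) contributes 1 new. Total: 3.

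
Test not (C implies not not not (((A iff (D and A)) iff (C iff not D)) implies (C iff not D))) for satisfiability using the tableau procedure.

Satisfiable

Initial set: {not (C implies not not not (((A iff (D and A)) iff (C iff not D)) implies (C iff not D)))}.
not (C implies not not not (((A iff (D and A)) iff (C iff not D)) implies (C iff not D))): α-rule — add C, not not not not (((A iff (D and A)) iff (C iff not D)) implies (C iff not D)).
not not not not (((A iff (D and A)) iff (C iff not D)) implies (C iff not D)): drop double negation, giving not not (((A iff (D and A)) iff (C iff not D)) implies (C iff not D)).
not not (((A iff (D and A)) iff (C iff not D)) implies (C iff not D)): β-rule — branch into not ((A iff (D and A)) iff (C iff not D))  //  (C iff not D).
  branch 1 (add not ((A iff (D and A)) iff (C iff not D))):
    not ((A iff (D and A)) iff (C iff not D)): β-rule — branch into (A iff (D and A)), not (C iff not D)  //  not (A iff (D and A)), (C iff not D).
      branch 1.1 (add (A iff (D and A)), not (C iff not D)):
        (A iff (D and A)): β-rule — branch into A, (D and A)  //  not A, not (D and A).
          branch 1.1.1 (add A, (D and A)):
            (D and A): α-rule — add D, A.
            not (C iff not D): β-rule — branch into C, not not D  //  not C, not D.
              branch 1.1.1.1 (add C, not not D):
                ○ open, literals {A=T, C=T, D=T}.
              branch 1.1.1.2 (add not C, not D):
                × closes — contains both C and not C.
          branch 1.1.2 (add not A, not (D and A)):
            not (C iff not D): β-rule — branch into C, not not D  //  not C, not D.
              branch 1.1.2.1 (add C, not not D):
                not (D and A): β-rule — branch into not D  //  not A.
                  branch 1.1.2.1.1 (add not D):
                    × closes — contains both D and not D.
                  branch 1.1.2.1.2 (add not A):
                    ○ open, literals {A=F, C=T, D=T}.
              branch 1.1.2.2 (add not C, not D):
                × closes — contains both C and not C.
      branch 1.2 (add not (A iff (D and A)), (C iff not D)):
        not (A iff (D and A)): β-rule — branch into A, not (D and A)  //  not A, (D and A).
          branch 1.2.1 (add A, not (D and A)):
            (C iff not D): β-rule — branch into C, not D  //  not C, not not D.
              branch 1.2.1.1 (add C, not D):
                not (D and A): β-rule — branch into not D  //  not A.
                  branch 1.2.1.1.1 (add not D):
                    ○ open, literals {A=T, C=T, D=F}.
                  branch 1.2.1.1.2 (add not A):
                    × closes — contains both A and not A.
              branch 1.2.1.2 (add not C, not not D):
                × closes — contains both C and not C.
          branch 1.2.2 (add not A, (D and A)):
            (D and A): α-rule — add D, A.
            × closes — contains both A and not A.
  branch 2 (add (C iff not D)):
    (C iff not D): β-rule — branch into C, not D  //  not C, not not D.
      branch 2.1 (add C, not D):
        ○ open, literals {C=T, D=F}.
      branch 2.2 (add not C, not not D):
        × closes — contains both C and not C.
7 branches closed, 4 open.
An open branch gives a satisfying assignment: A=T, C=T, D=T.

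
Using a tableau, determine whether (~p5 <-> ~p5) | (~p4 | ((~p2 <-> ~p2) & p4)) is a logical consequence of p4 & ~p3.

Yes

Initial set: {(p4 & ~p3); ~((~p5 <-> ~p5) | (~p4 | ((~p2 <-> ~p2) & p4)))}.
(p4 & ~p3): α-rule — add p4, ~p3.
~((~p5 <-> ~p5) | (~p4 | ((~p2 <-> ~p2) & p4))): α-rule — add ~(~p5 <-> ~p5), ~(~p4 | ((~p2 <-> ~p2) & p4)).
~(~p4 | ((~p2 <-> ~p2) & p4)): α-rule — add ~~p4, ~((~p2 <-> ~p2) & p4).
~(~p5 <-> ~p5): β-rule — branch into ~p5, ~~p5  //  ~~p5, ~p5.
  branch 1 (add ~p5, ~~p5):
    × closes — contains both p5 and ~p5.
  branch 2 (add ~~p5, ~p5):
    × closes — contains both p5 and ~p5.
All 2 branches close.
Every branch closed, so the premises entail the conclusion.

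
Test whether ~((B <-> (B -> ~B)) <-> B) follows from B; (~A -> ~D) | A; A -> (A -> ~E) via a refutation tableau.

Initial set: {B; ((~A -> ~D) | A); (A -> (A -> ~E)); ~~((B <-> (B -> ~B)) <-> B)}.
((~A -> ~D) | A): β-rule — branch into (~A -> ~D)  //  A.
  branch 1 (add (~A -> ~D)):
    (A -> (A -> ~E)): β-rule — branch into ~A  //  (A -> ~E).
      branch 1.1 (add ~A):
        ~~((B <-> (B -> ~B)) <-> B): β-rule — branch into (B <-> (B -> ~B)), B  //  ~(B <-> (B -> ~B)), ~B.
          branch 1.1.1 (add (B <-> (B -> ~B)), B):
            (~A -> ~D): β-rule — branch into ~~A  //  ~D.
              branch 1.1.1.1 (add ~~A):
                × closes — contains both A and ~A.
              branch 1.1.1.2 (add ~D):
                (B <-> (B -> ~B)): β-rule — branch into B, (B -> ~B)  //  ~B, ~(B -> ~B).
                  branch 1.1.1.2.1 (add B, (B -> ~B)):
                    (B -> ~B): β-rule — branch into ~B  //  ~B.
                      branch 1.1.1.2.1.1 (add ~B):
                        × closes — contains both B and ~B.
                      branch 1.1.1.2.1.2 (add ~B):
                        × closes — contains both B and ~B.
                  branch 1.1.1.2.2 (add ~B, ~(B -> ~B)):
                    × closes — contains both B and ~B.
          branch 1.1.2 (add ~(B <-> (B -> ~B)), ~B):
            × closes — contains both B and ~B.
      branch 1.2 (add (A -> ~E)):
        ~~((B <-> (B -> ~B)) <-> B): β-rule — branch into (B <-> (B -> ~B)), B  //  ~(B <-> (B -> ~B)), ~B.
          branch 1.2.1 (add (B <-> (B -> ~B)), B):
            (~A -> ~D): β-rule — branch into ~~A  //  ~D.
              branch 1.2.1.1 (add ~~A):
                (A -> ~E): β-rule — branch into ~A  //  ~E.
                  branch 1.2.1.1.1 (add ~A):
                    × closes — contains both A and ~A.
                  branch 1.2.1.1.2 (add ~E):
                    (B <-> (B -> ~B)): β-rule — branch into B, (B -> ~B)  //  ~B, ~(B -> ~B).
                      branch 1.2.1.1.2.1 (add B, (B -> ~B)):
                        (B -> ~B): β-rule — branch into ~B  //  ~B.
                          branch 1.2.1.1.2.1.1 (add ~B):
                            × closes — contains both B and ~B.
                          branch 1.2.1.1.2.1.2 (add ~B):
                            × closes — contains both B and ~B.
                      branch 1.2.1.1.2.2 (add ~B, ~(B -> ~B)):
                        × closes — contains both B and ~B.
              branch 1.2.1.2 (add ~D):
                (A -> ~E): β-rule — branch into ~A  //  ~E.
                  branch 1.2.1.2.1 (add ~A):
                    (B <-> (B -> ~B)): β-rule — branch into B, (B -> ~B)  //  ~B, ~(B -> ~B).
                      branch 1.2.1.2.1.1 (add B, (B -> ~B)):
                        (B -> ~B): β-rule — branch into ~B  //  ~B.
                          branch 1.2.1.2.1.1.1 (add ~B):
                            × closes — contains both B and ~B.
                          branch 1.2.1.2.1.1.2 (add ~B):
                            × closes — contains both B and ~B.
                      branch 1.2.1.2.1.2 (add ~B, ~(B -> ~B)):
                        × closes — contains both B and ~B.
                  branch 1.2.1.2.2 (add ~E):
                    (B <-> (B -> ~B)): β-rule — branch into B, (B -> ~B)  //  ~B, ~(B -> ~B).
                      branch 1.2.1.2.2.1 (add B, (B -> ~B)):
                        (B -> ~B): β-rule — branch into ~B  //  ~B.
                          branch 1.2.1.2.2.1.1 (add ~B):
                            × closes — contains both B and ~B.
                          branch 1.2.1.2.2.1.2 (add ~B):
                            × closes — contains both B and ~B.
                      branch 1.2.1.2.2.2 (add ~B, ~(B -> ~B)):
                        × closes — contains both B and ~B.
          branch 1.2.2 (add ~(B <-> (B -> ~B)), ~B):
            × closes — contains both B and ~B.
  branch 2 (add A):
    (A -> (A -> ~E)): β-rule — branch into ~A  //  (A -> ~E).
      branch 2.1 (add ~A):
        × closes — contains both A and ~A.
      branch 2.2 (add (A -> ~E)):
        ~~((B <-> (B -> ~B)) <-> B): β-rule — branch into (B <-> (B -> ~B)), B  //  ~(B <-> (B -> ~B)), ~B.
          branch 2.2.1 (add (B <-> (B -> ~B)), B):
            (A -> ~E): β-rule — branch into ~A  //  ~E.
              branch 2.2.1.1 (add ~A):
                × closes — contains both A and ~A.
              branch 2.2.1.2 (add ~E):
                (B <-> (B -> ~B)): β-rule — branch into B, (B -> ~B)  //  ~B, ~(B -> ~B).
                  branch 2.2.1.2.1 (add B, (B -> ~B)):
                    (B -> ~B): β-rule — branch into ~B  //  ~B.
                      branch 2.2.1.2.1.1 (add ~B):
                        × closes — contains both B and ~B.
                      branch 2.2.1.2.1.2 (add ~B):
                        × closes — contains both B and ~B.
                  branch 2.2.1.2.2 (add ~B, ~(B -> ~B)):
                    × closes — contains both B and ~B.
          branch 2.2.2 (add ~(B <-> (B -> ~B)), ~B):
            × closes — contains both B and ~B.
All 22 branches close.
Every branch closed, so the premises entail the conclusion.

Yes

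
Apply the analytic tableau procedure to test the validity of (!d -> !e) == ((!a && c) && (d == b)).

Not valid

Assume the negation and expand:
Initial set: {!((!d -> !e) == ((!a && c) && (d == b)))}.
!((!d -> !e) == ((!a && c) && (d == b))): β-rule — branch into (!d -> !e), !((!a && c) && (d == b))  //  !(!d -> !e), ((!a && c) && (d == b)).
  branch 1 (add (!d -> !e), !((!a && c) && (d == b))):
    (!d -> !e): β-rule — branch into !!d  //  !e.
      branch 1.1 (add !!d):
        !((!a && c) && (d == b)): β-rule — branch into !(!a && c)  //  !(d == b).
          branch 1.1.1 (add !(!a && c)):
            !(!a && c): β-rule — branch into !!a  //  !c.
              branch 1.1.1.1 (add !!a):
                ○ open, literals {a=1, d=1}.
              branch 1.1.1.2 (add !c):
                ○ open, literals {c=0, d=1}.
          branch 1.1.2 (add !(d == b)):
            !(d == b): β-rule — branch into d, !b  //  !d, b.
              branch 1.1.2.1 (add d, !b):
                ○ open, literals {b=0, d=1}.
              branch 1.1.2.2 (add !d, b):
                × closes — contains both d and !d.
      branch 1.2 (add !e):
        !((!a && c) && (d == b)): β-rule — branch into !(!a && c)  //  !(d == b).
          branch 1.2.1 (add !(!a && c)):
            !(!a && c): β-rule — branch into !!a  //  !c.
              branch 1.2.1.1 (add !!a):
                ○ open, literals {a=1, e=0}.
              branch 1.2.1.2 (add !c):
                ○ open, literals {c=0, e=0}.
          branch 1.2.2 (add !(d == b)):
            !(d == b): β-rule — branch into d, !b  //  !d, b.
              branch 1.2.2.1 (add d, !b):
                ○ open, literals {b=0, d=1, e=0}.
              branch 1.2.2.2 (add !d, b):
                ○ open, literals {b=1, d=0, e=0}.
  branch 2 (add !(!d -> !e), ((!a && c) && (d == b))):
    !(!d -> !e): α-rule — add !d, !!e.
    ((!a && c) && (d == b)): α-rule — add (!a && c), (d == b).
    (!a && c): α-rule — add !a, c.
    (d == b): β-rule — branch into d, b  //  !d, !b.
      branch 2.1 (add d, b):
        × closes — contains both d and !d.
      branch 2.2 (add !d, !b):
        ○ open, literals {a=0, b=0, c=1, d=0, e=1}.
2 branches closed, 8 open.
An open branch gives a countermodel: a=1, d=1 (unmentioned atoms arbitrary); under it the original formula is false.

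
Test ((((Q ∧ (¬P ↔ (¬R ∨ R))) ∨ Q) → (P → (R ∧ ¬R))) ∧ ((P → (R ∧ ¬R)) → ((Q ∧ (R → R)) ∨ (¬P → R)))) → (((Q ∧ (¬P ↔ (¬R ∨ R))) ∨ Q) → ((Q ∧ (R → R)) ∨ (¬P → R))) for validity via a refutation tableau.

Valid

Assume the negation and expand:
Initial set: {¬(((((Q ∧ (¬P ↔ (¬R ∨ R))) ∨ Q) → (P → (R ∧ ¬R))) ∧ ((P → (R ∧ ¬R)) → ((Q ∧ (R → R)) ∨ (¬P → R)))) → (((Q ∧ (¬P ↔ (¬R ∨ R))) ∨ Q) → ((Q ∧ (R → R)) ∨ (¬P → R))))}.
¬(((((Q ∧ (¬P ↔ (¬R ∨ R))) ∨ Q) → (P → (R ∧ ¬R))) ∧ ((P → (R ∧ ¬R)) → ((Q ∧ (R → R)) ∨ (¬P → R)))) → (((Q ∧ (¬P ↔ (¬R ∨ R))) ∨ Q) → ((Q ∧ (R → R)) ∨ (¬P → R)))): α-rule — add ((((Q ∧ (¬P ↔ (¬R ∨ R))) ∨ Q) → (P → (R ∧ ¬R))) ∧ ((P → (R ∧ ¬R)) → ((Q ∧ (R → R)) ∨ (¬P → R)))), ¬(((Q ∧ (¬P ↔ (¬R ∨ R))) ∨ Q) → ((Q ∧ (R → R)) ∨ (¬P → R))).
((((Q ∧ (¬P ↔ (¬R ∨ R))) ∨ Q) → (P → (R ∧ ¬R))) ∧ ((P → (R ∧ ¬R)) → ((Q ∧ (R → R)) ∨ (¬P → R)))): α-rule — add (((Q ∧ (¬P ↔ (¬R ∨ R))) ∨ Q) → (P → (R ∧ ¬R))), ((P → (R ∧ ¬R)) → ((Q ∧ (R → R)) ∨ (¬P → R))).
¬(((Q ∧ (¬P ↔ (¬R ∨ R))) ∨ Q) → ((Q ∧ (R → R)) ∨ (¬P → R))): α-rule — add ((Q ∧ (¬P ↔ (¬R ∨ R))) ∨ Q), ¬((Q ∧ (R → R)) ∨ (¬P → R)).
¬((Q ∧ (R → R)) ∨ (¬P → R)): α-rule — add ¬(Q ∧ (R → R)), ¬(¬P → R).
¬(¬P → R): α-rule — add ¬P, ¬R.
(((Q ∧ (¬P ↔ (¬R ∨ R))) ∨ Q) → (P → (R ∧ ¬R))): β-rule — branch into ¬((Q ∧ (¬P ↔ (¬R ∨ R))) ∨ Q)  //  (P → (R ∧ ¬R)).
  branch 1 (add ¬((Q ∧ (¬P ↔ (¬R ∨ R))) ∨ Q)):
    ¬((Q ∧ (¬P ↔ (¬R ∨ R))) ∨ Q): α-rule — add ¬(Q ∧ (¬P ↔ (¬R ∨ R))), ¬Q.
    ((P → (R ∧ ¬R)) → ((Q ∧ (R → R)) ∨ (¬P → R))): β-rule — branch into ¬(P → (R ∧ ¬R))  //  ((Q ∧ (R → R)) ∨ (¬P → R)).
      branch 1.1 (add ¬(P → (R ∧ ¬R))):
        ¬(P → (R ∧ ¬R)): α-rule — add P, ¬(R ∧ ¬R).
        × closes — contains both P and ¬P.
      branch 1.2 (add ((Q ∧ (R → R)) ∨ (¬P → R))):
        ((Q ∧ (¬P ↔ (¬R ∨ R))) ∨ Q): β-rule — branch into (Q ∧ (¬P ↔ (¬R ∨ R)))  //  Q.
          branch 1.2.1 (add (Q ∧ (¬P ↔ (¬R ∨ R)))):
            (Q ∧ (¬P ↔ (¬R ∨ R))): α-rule — add Q, (¬P ↔ (¬R ∨ R)).
            × closes — contains both Q and ¬Q.
          branch 1.2.2 (add Q):
            × closes — contains both Q and ¬Q.
  branch 2 (add (P → (R ∧ ¬R))):
    ((P → (R ∧ ¬R)) → ((Q ∧ (R → R)) ∨ (¬P → R))): β-rule — branch into ¬(P → (R ∧ ¬R))  //  ((Q ∧ (R → R)) ∨ (¬P → R)).
      branch 2.1 (add ¬(P → (R ∧ ¬R))):
        ¬(P → (R ∧ ¬R)): α-rule — add P, ¬(R ∧ ¬R).
        × closes — contains both P and ¬P.
      branch 2.2 (add ((Q ∧ (R → R)) ∨ (¬P → R))):
        ((Q ∧ (¬P ↔ (¬R ∨ R))) ∨ Q): β-rule — branch into (Q ∧ (¬P ↔ (¬R ∨ R)))  //  Q.
          branch 2.2.1 (add (Q ∧ (¬P ↔ (¬R ∨ R)))):
            (Q ∧ (¬P ↔ (¬R ∨ R))): α-rule — add Q, (¬P ↔ (¬R ∨ R)).
            ¬(Q ∧ (R → R)): β-rule — branch into ¬Q  //  ¬(R → R).
              branch 2.2.1.1 (add ¬Q):
                × closes — contains both Q and ¬Q.
              branch 2.2.1.2 (add ¬(R → R)):
                ¬(R → R): α-rule — add R, ¬R.
                × closes — contains both R and ¬R.
          branch 2.2.2 (add Q):
            ¬(Q ∧ (R → R)): β-rule — branch into ¬Q  //  ¬(R → R).
              branch 2.2.2.1 (add ¬Q):
                × closes — contains both Q and ¬Q.
              branch 2.2.2.2 (add ¬(R → R)):
                ¬(R → R): α-rule — add R, ¬R.
                × closes — contains both R and ¬R.
All 8 branches close.
Every branch closed, so the negation is unsatisfiable and the formula is valid.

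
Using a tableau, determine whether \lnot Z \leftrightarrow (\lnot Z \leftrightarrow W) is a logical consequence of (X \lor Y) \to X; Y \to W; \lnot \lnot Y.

Yes

Initial set: {((X \lor Y) \to X); (Y \to W); \lnot \lnot Y; \lnot (\lnot Z \leftrightarrow (\lnot Z \leftrightarrow W))}.
\lnot \lnot Y: drop double negation, giving Y.
((X \lor Y) \to X): β-rule — branch into \lnot (X \lor Y)  //  X.
  branch 1 (add \lnot (X \lor Y)):
    \lnot (X \lor Y): α-rule — add \lnot X, \lnot Y.
    × closes — contains both Y and \lnot Y.
  branch 2 (add X):
    (Y \to W): β-rule — branch into \lnot Y  //  W.
      branch 2.1 (add \lnot Y):
        × closes — contains both Y and \lnot Y.
      branch 2.2 (add W):
        \lnot (\lnot Z \leftrightarrow (\lnot Z \leftrightarrow W)): β-rule — branch into \lnot Z, \lnot (\lnot Z \leftrightarrow W)  //  \lnot \lnot Z, (\lnot Z \leftrightarrow W).
          branch 2.2.1 (add \lnot Z, \lnot (\lnot Z \leftrightarrow W)):
            \lnot (\lnot Z \leftrightarrow W): β-rule — branch into \lnot Z, \lnot W  //  \lnot \lnot Z, W.
              branch 2.2.1.1 (add \lnot Z, \lnot W):
                × closes — contains both W and \lnot W.
              branch 2.2.1.2 (add \lnot \lnot Z, W):
                × closes — contains both Z and \lnot Z.
          branch 2.2.2 (add \lnot \lnot Z, (\lnot Z \leftrightarrow W)):
            (\lnot Z \leftrightarrow W): β-rule — branch into \lnot Z, W  //  \lnot \lnot Z, \lnot W.
              branch 2.2.2.1 (add \lnot Z, W):
                × closes — contains both Z and \lnot Z.
              branch 2.2.2.2 (add \lnot \lnot Z, \lnot W):
                × closes — contains both W and \lnot W.
All 6 branches close.
Every branch closed, so the premises entail the conclusion.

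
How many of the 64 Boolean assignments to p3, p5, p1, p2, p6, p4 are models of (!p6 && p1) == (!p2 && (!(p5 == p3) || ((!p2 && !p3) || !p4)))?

Initial set: {((!p6 && p1) == (!p2 && (!(p5 == p3) || ((!p2 && !p3) || !p4))))}.
((!p6 && p1) == (!p2 && (!(p5 == p3) || ((!p2 && !p3) || !p4)))): β-rule — branch into (!p6 && p1), (!p2 && (!(p5 == p3) || ((!p2 && !p3) || !p4)))  //  !(!p6 && p1), !(!p2 && (!(p5 == p3) || ((!p2 && !p3) || !p4))).
  branch 1 (add (!p6 && p1), (!p2 && (!(p5 == p3) || ((!p2 && !p3) || !p4)))):
    (!p6 && p1): α-rule — add !p6, p1.
    (!p2 && (!(p5 == p3) || ((!p2 && !p3) || !p4))): α-rule — add !p2, (!(p5 == p3) || ((!p2 && !p3) || !p4)).
    (!(p5 == p3) || ((!p2 && !p3) || !p4)): β-rule — branch into !(p5 == p3)  //  ((!p2 && !p3) || !p4).
      branch 1.1 (add !(p5 == p3)):
        !(p5 == p3): β-rule — branch into p5, !p3  //  !p5, p3.
          branch 1.1.1 (add p5, !p3):
            ○ open, literals {p1=T, p2=F, p3=F, p5=T, p6=F}.
          branch 1.1.2 (add !p5, p3):
            ○ open, literals {p1=T, p2=F, p3=T, p5=F, p6=F}.
      branch 1.2 (add ((!p2 && !p3) || !p4)):
        ((!p2 && !p3) || !p4): β-rule — branch into (!p2 && !p3)  //  !p4.
          branch 1.2.1 (add (!p2 && !p3)):
            (!p2 && !p3): α-rule — add !p2, !p3.
            ○ open, literals {p1=T, p2=F, p3=F, p6=F}.
          branch 1.2.2 (add !p4):
            ○ open, literals {p1=T, p2=F, p4=F, p6=F}.
  branch 2 (add !(!p6 && p1), !(!p2 && (!(p5 == p3) || ((!p2 && !p3) || !p4)))):
    !(!p6 && p1): β-rule — branch into !!p6  //  !p1.
      branch 2.1 (add !!p6):
        !(!p2 && (!(p5 == p3) || ((!p2 && !p3) || !p4))): β-rule — branch into !!p2  //  !(!(p5 == p3) || ((!p2 && !p3) || !p4)).
          branch 2.1.1 (add !!p2):
            ○ open, literals {p2=T, p6=T}.
          branch 2.1.2 (add !(!(p5 == p3) || ((!p2 && !p3) || !p4))):
            !(!(p5 == p3) || ((!p2 && !p3) || !p4)): α-rule — add !!(p5 == p3), !((!p2 && !p3) || !p4).
            !((!p2 && !p3) || !p4): α-rule — add !(!p2 && !p3), !!p4.
            !!(p5 == p3): β-rule — branch into p5, p3  //  !p5, !p3.
              branch 2.1.2.1 (add p5, p3):
                !(!p2 && !p3): β-rule — branch into !!p2  //  !!p3.
                  branch 2.1.2.1.1 (add !!p2):
                    ○ open, literals {p2=T, p3=T, p4=T, p5=T, p6=T}.
                  branch 2.1.2.1.2 (add !!p3):
                    ○ open, literals {p3=T, p4=T, p5=T, p6=T}.
              branch 2.1.2.2 (add !p5, !p3):
                !(!p2 && !p3): β-rule — branch into !!p2  //  !!p3.
                  branch 2.1.2.2.1 (add !!p2):
                    ○ open, literals {p2=T, p3=F, p4=T, p5=F, p6=T}.
                  branch 2.1.2.2.2 (add !!p3):
                    × closes — contains both p3 and !p3.
      branch 2.2 (add !p1):
        !(!p2 && (!(p5 == p3) || ((!p2 && !p3) || !p4))): β-rule — branch into !!p2  //  !(!(p5 == p3) || ((!p2 && !p3) || !p4)).
          branch 2.2.1 (add !!p2):
            ○ open, literals {p1=F, p2=T}.
          branch 2.2.2 (add !(!(p5 == p3) || ((!p2 && !p3) || !p4))):
            !(!(p5 == p3) || ((!p2 && !p3) || !p4)): α-rule — add !!(p5 == p3), !((!p2 && !p3) || !p4).
            !((!p2 && !p3) || !p4): α-rule — add !(!p2 && !p3), !!p4.
            !!(p5 == p3): β-rule — branch into p5, p3  //  !p5, !p3.
              branch 2.2.2.1 (add p5, p3):
                !(!p2 && !p3): β-rule — branch into !!p2  //  !!p3.
                  branch 2.2.2.1.1 (add !!p2):
                    ○ open, literals {p1=F, p2=T, p3=T, p4=T, p5=T}.
                  branch 2.2.2.1.2 (add !!p3):
                    ○ open, literals {p1=F, p3=T, p4=T, p5=T}.
              branch 2.2.2.2 (add !p5, !p3):
                !(!p2 && !p3): β-rule — branch into !!p2  //  !!p3.
                  branch 2.2.2.2.1 (add !!p2):
                    ○ open, literals {p1=F, p2=T, p3=F, p4=T, p5=F}.
                  branch 2.2.2.2.2 (add !!p3):
                    × closes — contains both p3 and !p3.
2 branches closed, 12 open.
Each open branch fixes some atoms; the unmentioned ones are free. Counting distinct full assignments: branch {p1=T, p2=F, p3=F, p5=T, p6=F} (p4) contributes 2 new; branch {p1=T, p2=F, p3=T, p5=F, p6=F} (p4) contributes 2 new; branch {p1=T, p2=F, p3=F, p6=F} (p5, p4) contributes 2 new; branch {p1=T, p2=F, p4=F, p6=F} (p3, p5) contributes 1 new; branch {p2=T, p6=T} (p3, p5, p1, p4) contributes 16 new; branch {p2=T, p3=T, p4=T, p5=T, p6=T} (p1) contributes 0 new; branch {p3=T, p4=T, p5=T, p6=T} (p1, p2) contributes 2 new; branch {p2=T, p3=F, p4=T, p5=F, p6=T} (p1) contributes 0 new; branch {p1=F, p2=T} (p3, p5, p6, p4) contributes 8 new; branch {p1=F, p2=T, p3=T, p4=T, p5=T} (p6) contributes 0 new; branch {p1=F, p3=T, p4=T, p5=T} (p2, p6) contributes 1 new; branch {p1=F, p2=T, p3=F, p4=T, p5=F} (p6) contributes 0 new. Total: 34.

34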